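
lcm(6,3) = 6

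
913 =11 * 83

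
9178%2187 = 430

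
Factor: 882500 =2^2*5^4*353^1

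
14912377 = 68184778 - 53272401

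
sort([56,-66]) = [-66,  56]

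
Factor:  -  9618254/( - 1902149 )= 2^1*271^( - 1 )*919^1*5233^1*7019^(-1 )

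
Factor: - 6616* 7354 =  - 48654064 = - 2^4*827^1*3677^1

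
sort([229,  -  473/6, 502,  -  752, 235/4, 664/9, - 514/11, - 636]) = [ - 752, - 636,-473/6, - 514/11, 235/4,  664/9, 229  ,  502] 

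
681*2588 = 1762428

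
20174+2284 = 22458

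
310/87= 3 + 49/87 = 3.56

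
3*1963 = 5889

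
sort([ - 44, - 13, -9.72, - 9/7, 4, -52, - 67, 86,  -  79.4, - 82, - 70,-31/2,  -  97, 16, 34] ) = [ - 97, - 82, - 79.4, - 70, - 67, - 52, - 44, - 31/2 ,-13,-9.72, - 9/7, 4,16,34, 86]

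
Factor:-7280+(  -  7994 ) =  - 2^1 * 7^1*1091^1 = -15274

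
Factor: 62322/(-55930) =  - 3^1*5^(-1) * 7^( - 1)*13^1 = - 39/35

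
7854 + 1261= 9115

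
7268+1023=8291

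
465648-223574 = 242074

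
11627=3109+8518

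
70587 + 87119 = 157706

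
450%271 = 179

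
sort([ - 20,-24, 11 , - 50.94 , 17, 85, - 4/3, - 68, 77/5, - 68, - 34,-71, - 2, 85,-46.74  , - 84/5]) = [-71, - 68,- 68, - 50.94,-46.74,-34,-24, - 20,-84/5, - 2,  -  4/3,  11,77/5, 17, 85,85]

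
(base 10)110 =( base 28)3Q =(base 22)50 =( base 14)7C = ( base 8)156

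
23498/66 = 11749/33 = 356.03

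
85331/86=992  +  19/86 = 992.22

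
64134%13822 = 8846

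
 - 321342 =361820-683162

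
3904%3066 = 838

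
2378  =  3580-1202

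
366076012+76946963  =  443022975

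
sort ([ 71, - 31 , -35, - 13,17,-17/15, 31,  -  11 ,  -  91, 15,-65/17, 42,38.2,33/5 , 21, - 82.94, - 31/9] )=[ - 91, - 82.94 , - 35, - 31, - 13,  -  11,- 65/17, - 31/9, - 17/15, 33/5,15,17,  21, 31,38.2,42,71]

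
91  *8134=740194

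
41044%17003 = 7038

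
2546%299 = 154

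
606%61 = 57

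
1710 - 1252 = 458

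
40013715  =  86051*465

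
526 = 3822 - 3296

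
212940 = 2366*90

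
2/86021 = 2/86021 = 0.00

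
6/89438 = 3/44719 =0.00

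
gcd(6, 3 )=3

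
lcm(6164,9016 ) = 604072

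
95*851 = 80845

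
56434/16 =28217/8 = 3527.12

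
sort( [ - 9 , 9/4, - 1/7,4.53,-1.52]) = [  -  9, - 1.52,- 1/7, 9/4 , 4.53 ] 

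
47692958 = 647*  73714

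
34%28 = 6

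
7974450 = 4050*1969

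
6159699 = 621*9919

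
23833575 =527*45225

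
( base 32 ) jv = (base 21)199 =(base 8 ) 1177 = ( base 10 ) 639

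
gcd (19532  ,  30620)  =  4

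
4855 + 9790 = 14645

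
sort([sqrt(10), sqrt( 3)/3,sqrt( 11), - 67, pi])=[ - 67,sqrt( 3) /3,pi, sqrt(10),sqrt(11 ) ] 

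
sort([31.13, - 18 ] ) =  [ - 18,  31.13 ] 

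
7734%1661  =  1090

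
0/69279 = 0 = 0.00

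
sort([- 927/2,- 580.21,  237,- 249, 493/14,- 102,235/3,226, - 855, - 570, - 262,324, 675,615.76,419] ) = [ - 855,- 580.21, -570, - 927/2,  -  262, - 249,- 102,493/14, 235/3 , 226,237, 324, 419, 615.76,675 ]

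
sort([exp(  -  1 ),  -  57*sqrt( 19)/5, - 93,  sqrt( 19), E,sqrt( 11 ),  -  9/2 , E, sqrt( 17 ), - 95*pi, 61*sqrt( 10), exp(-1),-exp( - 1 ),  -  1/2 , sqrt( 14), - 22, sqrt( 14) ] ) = [-95*pi, - 93,  -  57  *sqrt ( 19 ) /5, - 22, - 9/2, - 1/2, - exp(-1 ), exp(-1), exp(-1),E, E,sqrt( 11), sqrt( 14), sqrt( 14), sqrt(17 ), sqrt ( 19 ),61*sqrt( 10)]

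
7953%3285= 1383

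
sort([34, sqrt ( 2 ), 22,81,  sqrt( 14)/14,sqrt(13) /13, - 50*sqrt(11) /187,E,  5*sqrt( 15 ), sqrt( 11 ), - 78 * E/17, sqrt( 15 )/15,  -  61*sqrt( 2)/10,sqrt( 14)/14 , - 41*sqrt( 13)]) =[ - 41*sqrt(13), - 78* E/17,-61*sqrt ( 2)/10,-50*sqrt( 11) /187,sqrt(15 )/15,sqrt( 14 )/14,  sqrt ( 14)/14,sqrt (13 )/13, sqrt ( 2 ),E,sqrt ( 11 )  ,  5*sqrt(15), 22,34, 81] 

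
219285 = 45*4873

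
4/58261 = 4/58261 = 0.00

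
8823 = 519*17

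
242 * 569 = 137698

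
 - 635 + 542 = - 93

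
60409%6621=820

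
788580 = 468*1685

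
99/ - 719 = -99/719 = - 0.14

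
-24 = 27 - 51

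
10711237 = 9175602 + 1535635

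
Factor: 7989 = 3^1*2663^1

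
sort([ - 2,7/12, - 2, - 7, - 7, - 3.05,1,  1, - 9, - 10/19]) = [ - 9, - 7 , - 7, - 3.05, - 2, - 2, - 10/19, 7/12,1,1 ] 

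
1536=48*32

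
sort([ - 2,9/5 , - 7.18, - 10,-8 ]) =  [ - 10,  -  8,-7.18, - 2, 9/5 ]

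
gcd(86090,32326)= 2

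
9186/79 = 9186/79 = 116.28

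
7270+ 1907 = 9177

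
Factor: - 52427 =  - 103^1*509^1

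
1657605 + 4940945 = 6598550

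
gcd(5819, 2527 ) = 1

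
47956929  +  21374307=69331236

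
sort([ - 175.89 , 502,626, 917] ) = [-175.89,502,626,917 ]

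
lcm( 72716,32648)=1599752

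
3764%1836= 92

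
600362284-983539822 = - 383177538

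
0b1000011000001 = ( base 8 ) 10301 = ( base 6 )31505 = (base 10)4289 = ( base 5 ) 114124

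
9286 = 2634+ 6652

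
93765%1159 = 1045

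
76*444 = 33744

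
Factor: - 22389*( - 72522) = 1623695058=2^1*3^4*17^2*79^1*439^1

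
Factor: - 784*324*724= - 2^8*3^4 * 7^2 * 181^1 = -183907584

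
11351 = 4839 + 6512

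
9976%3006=958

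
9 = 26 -17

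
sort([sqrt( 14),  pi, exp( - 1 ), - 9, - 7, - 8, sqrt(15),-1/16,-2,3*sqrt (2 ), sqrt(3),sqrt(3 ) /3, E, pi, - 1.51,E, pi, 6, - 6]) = [ - 9, - 8, - 7, - 6, - 2,  -  1.51, - 1/16, exp(-1 ), sqrt( 3)/3,  sqrt(3),E,E, pi,  pi,pi, sqrt(14 ), sqrt(15), 3*sqrt( 2 ), 6]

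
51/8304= 17/2768  =  0.01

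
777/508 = 1 + 269/508 = 1.53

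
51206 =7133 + 44073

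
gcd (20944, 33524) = 68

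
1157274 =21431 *54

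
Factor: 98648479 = 31^1 * 199^1*15991^1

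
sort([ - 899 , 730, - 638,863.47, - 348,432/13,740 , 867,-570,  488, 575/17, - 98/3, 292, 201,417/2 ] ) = [ - 899, - 638, -570,-348, - 98/3, 432/13,575/17,201,417/2,292, 488,730,740, 863.47,  867 ]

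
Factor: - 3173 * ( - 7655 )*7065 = 171604010475 = 3^2*5^2*19^1* 157^1* 167^1*1531^1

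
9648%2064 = 1392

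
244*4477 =1092388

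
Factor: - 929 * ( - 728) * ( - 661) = - 2^3*7^1*13^1*661^1*929^1 = - 447042232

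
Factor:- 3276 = - 2^2 * 3^2*7^1*13^1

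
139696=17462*8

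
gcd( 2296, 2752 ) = 8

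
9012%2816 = 564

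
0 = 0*25519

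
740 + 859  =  1599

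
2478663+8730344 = 11209007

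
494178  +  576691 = 1070869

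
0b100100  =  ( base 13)2A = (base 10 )36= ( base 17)22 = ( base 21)1F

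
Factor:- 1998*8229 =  - 2^1*3^4* 13^1*37^1*211^1 = - 16441542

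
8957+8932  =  17889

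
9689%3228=5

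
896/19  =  47 + 3/19 = 47.16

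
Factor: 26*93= 2^1*3^1*13^1*31^1 = 2418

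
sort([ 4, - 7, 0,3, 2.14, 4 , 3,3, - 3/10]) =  [ - 7, - 3/10, 0, 2.14,3,3, 3, 4 , 4]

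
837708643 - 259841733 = 577866910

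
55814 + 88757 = 144571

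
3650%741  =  686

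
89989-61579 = 28410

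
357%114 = 15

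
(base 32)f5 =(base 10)485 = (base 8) 745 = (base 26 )IH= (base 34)e9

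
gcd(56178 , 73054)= 2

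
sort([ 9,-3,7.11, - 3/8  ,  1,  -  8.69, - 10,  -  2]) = [  -  10, - 8.69, - 3, - 2, - 3/8, 1,7.11,9]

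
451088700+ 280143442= 731232142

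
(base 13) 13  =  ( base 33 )G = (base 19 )g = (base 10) 16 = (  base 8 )20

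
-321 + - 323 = -644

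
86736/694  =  124 + 340/347 = 124.98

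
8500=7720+780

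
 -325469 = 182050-507519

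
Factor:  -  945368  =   - 2^3* 118171^1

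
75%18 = 3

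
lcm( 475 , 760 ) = 3800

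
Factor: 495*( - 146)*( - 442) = 31943340 = 2^2*3^2*5^1 * 11^1*13^1*17^1 * 73^1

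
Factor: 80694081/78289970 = 2^( - 1)*3^2*5^( - 1)*11^( - 1)*13^1 * 689693^1 * 711727^( - 1) 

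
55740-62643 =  - 6903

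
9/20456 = 9/20456 = 0.00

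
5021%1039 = 865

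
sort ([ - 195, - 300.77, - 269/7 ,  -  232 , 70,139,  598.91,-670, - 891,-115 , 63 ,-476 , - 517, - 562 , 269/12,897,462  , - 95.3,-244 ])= [-891 , - 670,-562,-517,-476, - 300.77, - 244,-232,-195 , - 115, - 95.3,-269/7,269/12,63,70,139,462,  598.91,897]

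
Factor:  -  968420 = -2^2*5^1 * 41^1*1181^1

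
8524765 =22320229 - 13795464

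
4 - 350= - 346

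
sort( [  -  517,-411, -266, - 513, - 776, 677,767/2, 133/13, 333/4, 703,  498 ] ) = [-776, - 517,-513, - 411, - 266,133/13 , 333/4, 767/2, 498, 677,703]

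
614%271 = 72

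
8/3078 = 4/1539 = 0.00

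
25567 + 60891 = 86458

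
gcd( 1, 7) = 1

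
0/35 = 0 = 0.00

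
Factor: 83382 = 2^1*3^1*13^1*1069^1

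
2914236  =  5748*507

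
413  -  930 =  - 517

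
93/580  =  93/580 = 0.16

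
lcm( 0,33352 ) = 0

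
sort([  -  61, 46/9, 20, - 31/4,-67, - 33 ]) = [ - 67, - 61, - 33,-31/4,  46/9, 20]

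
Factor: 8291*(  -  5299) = -7^1*757^1 * 8291^1 = -43934009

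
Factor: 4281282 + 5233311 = 3^2 * 11^2*8737^1 = 9514593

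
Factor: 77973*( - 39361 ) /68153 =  - 3^1*7^2*17^( - 1)*19^(  -  1 )*47^1*79^1 *211^( - 1)*5623^1=- 3069095253/68153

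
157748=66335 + 91413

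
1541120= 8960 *172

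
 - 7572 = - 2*3786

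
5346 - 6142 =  - 796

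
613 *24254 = 14867702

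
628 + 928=1556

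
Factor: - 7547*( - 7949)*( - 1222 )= - 2^1*13^1* 47^1 * 7547^1*7949^1=-73309127866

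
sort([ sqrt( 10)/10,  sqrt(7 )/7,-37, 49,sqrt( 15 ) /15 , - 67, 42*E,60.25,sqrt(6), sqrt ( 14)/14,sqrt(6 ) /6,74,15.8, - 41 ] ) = [-67, - 41, - 37,sqrt( 15 ) /15, sqrt(14) /14,sqrt(10 )/10, sqrt( 7)/7,  sqrt(6)/6 , sqrt( 6 ),15.8,49,60.25, 74,42*E]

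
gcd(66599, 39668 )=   47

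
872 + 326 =1198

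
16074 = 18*893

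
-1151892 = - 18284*63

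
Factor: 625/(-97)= -5^4 * 97^( - 1) 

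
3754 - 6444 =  - 2690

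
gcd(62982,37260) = 18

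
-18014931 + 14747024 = -3267907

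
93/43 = 2 + 7/43 = 2.16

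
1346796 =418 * 3222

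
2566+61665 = 64231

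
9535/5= 1907 = 1907.00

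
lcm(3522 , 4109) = 24654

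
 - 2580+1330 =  - 1250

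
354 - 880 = - 526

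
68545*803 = 55041635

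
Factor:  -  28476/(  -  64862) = 18/41 = 2^1*3^2*41^( - 1)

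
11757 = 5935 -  - 5822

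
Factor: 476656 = 2^4*31^3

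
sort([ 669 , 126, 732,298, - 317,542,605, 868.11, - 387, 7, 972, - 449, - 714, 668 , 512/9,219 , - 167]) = [-714,-449, - 387, - 317, - 167,7, 512/9,126,  219,298 , 542,605 , 668 , 669, 732,  868.11, 972] 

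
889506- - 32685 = 922191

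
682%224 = 10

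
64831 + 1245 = 66076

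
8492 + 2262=10754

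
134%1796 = 134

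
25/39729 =25/39729 = 0.00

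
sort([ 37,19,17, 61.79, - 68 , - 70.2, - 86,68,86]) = [ - 86, - 70.2, - 68,17,  19,37, 61.79,68, 86]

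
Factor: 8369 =8369^1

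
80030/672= 119 + 31/336 =119.09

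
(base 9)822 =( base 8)1234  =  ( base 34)JM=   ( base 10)668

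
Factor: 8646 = 2^1*3^1*11^1*131^1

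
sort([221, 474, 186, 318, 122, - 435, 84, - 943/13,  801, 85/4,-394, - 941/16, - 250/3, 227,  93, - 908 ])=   [ - 908, - 435, - 394,-250/3, - 943/13, - 941/16,85/4, 84, 93, 122,186, 221,227, 318, 474,801]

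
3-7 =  - 4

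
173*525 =90825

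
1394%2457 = 1394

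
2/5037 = 2/5037=0.00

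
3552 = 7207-3655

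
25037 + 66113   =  91150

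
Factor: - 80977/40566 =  -2^( - 1)*3^ ( - 1)*13^1*6229^1*6761^(- 1) 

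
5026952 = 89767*56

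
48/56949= 16/18983 = 0.00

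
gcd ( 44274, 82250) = 94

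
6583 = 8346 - 1763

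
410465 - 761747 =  - 351282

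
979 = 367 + 612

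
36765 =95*387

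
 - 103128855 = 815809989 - 918938844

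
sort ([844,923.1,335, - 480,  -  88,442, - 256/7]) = [  -  480,  -  88, - 256/7,  335,442,844,923.1]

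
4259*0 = 0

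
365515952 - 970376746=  - 604860794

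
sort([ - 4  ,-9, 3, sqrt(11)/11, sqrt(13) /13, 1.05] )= [ - 9, - 4, sqrt(13)/13,sqrt(11)/11, 1.05, 3]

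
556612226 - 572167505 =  - 15555279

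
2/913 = 2/913 = 0.00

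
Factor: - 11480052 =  - 2^2*3^1*137^1*6983^1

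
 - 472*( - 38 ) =17936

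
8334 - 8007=327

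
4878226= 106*46021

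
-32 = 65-97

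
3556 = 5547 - 1991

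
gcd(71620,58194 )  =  2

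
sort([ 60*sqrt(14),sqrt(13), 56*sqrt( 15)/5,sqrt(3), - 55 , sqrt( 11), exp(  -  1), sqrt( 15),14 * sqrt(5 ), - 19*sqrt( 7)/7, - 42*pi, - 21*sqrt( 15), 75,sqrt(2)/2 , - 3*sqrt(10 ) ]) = [ - 42*pi , - 21* sqrt( 15 ),-55 ,- 3 * sqrt(10), - 19*sqrt(7)/7,exp( - 1), sqrt(2 ) /2,sqrt( 3),sqrt(11 ) , sqrt(13 ), sqrt(15 ), 14*sqrt( 5) , 56 * sqrt(15 )/5 , 75,60*sqrt( 14 )]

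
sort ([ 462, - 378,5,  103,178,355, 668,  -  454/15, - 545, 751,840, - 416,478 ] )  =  [ - 545,-416, - 378  , - 454/15, 5,  103,178,355,462 , 478, 668,  751, 840]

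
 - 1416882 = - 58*24429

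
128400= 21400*6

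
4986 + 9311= 14297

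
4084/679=4084/679 = 6.01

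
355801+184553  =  540354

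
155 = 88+67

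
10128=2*5064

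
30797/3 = 10265 +2/3 = 10265.67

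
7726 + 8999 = 16725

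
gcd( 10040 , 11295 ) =1255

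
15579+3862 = 19441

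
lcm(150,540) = 2700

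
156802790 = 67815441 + 88987349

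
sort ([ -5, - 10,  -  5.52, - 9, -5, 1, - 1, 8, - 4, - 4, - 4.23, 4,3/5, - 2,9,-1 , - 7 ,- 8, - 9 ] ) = [ -10, - 9 , - 9,-8, - 7, - 5.52,-5, - 5, - 4.23, - 4,-4, - 2, - 1, - 1, 3/5, 1 , 4,8,9]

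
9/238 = 9/238 = 0.04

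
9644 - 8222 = 1422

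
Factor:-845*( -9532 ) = 2^2* 5^1*13^2*2383^1 = 8054540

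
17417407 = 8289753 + 9127654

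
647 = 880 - 233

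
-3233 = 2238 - 5471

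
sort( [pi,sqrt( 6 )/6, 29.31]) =[ sqrt(6) /6, pi,29.31]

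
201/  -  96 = -3 + 29/32 = - 2.09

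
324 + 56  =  380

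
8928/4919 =1 + 4009/4919 = 1.82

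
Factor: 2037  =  3^1 *7^1* 97^1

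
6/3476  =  3/1738= 0.00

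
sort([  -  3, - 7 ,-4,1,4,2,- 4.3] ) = [-7,  -  4.3, - 4, - 3, 1,2, 4]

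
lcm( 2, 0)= 0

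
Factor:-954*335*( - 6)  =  1917540 = 2^2*3^3*5^1*53^1*67^1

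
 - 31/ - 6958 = 31/6958 = 0.00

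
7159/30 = 238 +19/30 = 238.63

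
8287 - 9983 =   -  1696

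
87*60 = 5220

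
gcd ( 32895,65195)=85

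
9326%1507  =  284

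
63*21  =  1323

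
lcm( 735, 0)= 0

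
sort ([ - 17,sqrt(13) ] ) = [  -  17 , sqrt(13 ) ]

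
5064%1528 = 480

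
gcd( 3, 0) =3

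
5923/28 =5923/28= 211.54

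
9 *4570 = 41130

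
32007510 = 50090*639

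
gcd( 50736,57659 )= 7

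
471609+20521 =492130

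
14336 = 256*56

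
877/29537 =877/29537 =0.03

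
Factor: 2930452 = 2^2*7^1 *104659^1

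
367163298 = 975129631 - 607966333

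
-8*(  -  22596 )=180768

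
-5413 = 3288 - 8701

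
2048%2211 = 2048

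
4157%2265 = 1892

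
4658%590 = 528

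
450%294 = 156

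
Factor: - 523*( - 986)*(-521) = - 268668238=-2^1*17^1*29^1*521^1*523^1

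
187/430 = 187/430 = 0.43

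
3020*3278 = 9899560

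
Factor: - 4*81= - 2^2*3^4 = - 324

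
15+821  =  836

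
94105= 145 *649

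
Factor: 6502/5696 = 3251/2848 = 2^(-5)*89^(- 1)*3251^1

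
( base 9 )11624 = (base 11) 594a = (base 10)7798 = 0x1e76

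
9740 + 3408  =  13148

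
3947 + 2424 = 6371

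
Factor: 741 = 3^1*13^1*19^1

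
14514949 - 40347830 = - 25832881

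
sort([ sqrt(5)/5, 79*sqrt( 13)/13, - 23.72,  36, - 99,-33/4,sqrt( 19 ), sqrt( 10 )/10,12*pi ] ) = [ - 99,-23.72, - 33/4,sqrt (10)/10,sqrt(5 )/5,  sqrt( 19),79 * sqrt( 13)/13, 36,12*pi ]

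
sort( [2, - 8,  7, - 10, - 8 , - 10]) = [ - 10, - 10, - 8, - 8, 2, 7 ] 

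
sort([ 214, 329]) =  [214,329]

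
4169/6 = 4169/6 = 694.83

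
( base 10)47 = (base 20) 27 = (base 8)57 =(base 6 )115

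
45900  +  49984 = 95884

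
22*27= 594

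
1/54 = 1/54 = 0.02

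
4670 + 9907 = 14577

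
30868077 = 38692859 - 7824782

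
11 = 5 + 6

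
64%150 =64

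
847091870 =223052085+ 624039785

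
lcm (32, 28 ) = 224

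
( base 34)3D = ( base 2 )1110011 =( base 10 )115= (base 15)7A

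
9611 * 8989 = 86393279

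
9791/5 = 9791/5= 1958.20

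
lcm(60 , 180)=180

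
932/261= 932/261 = 3.57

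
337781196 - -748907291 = 1086688487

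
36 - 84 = -48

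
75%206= 75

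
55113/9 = 6123 + 2/3  =  6123.67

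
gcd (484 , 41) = 1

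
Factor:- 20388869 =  - 20388869^1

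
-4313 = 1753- 6066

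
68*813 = 55284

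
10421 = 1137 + 9284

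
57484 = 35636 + 21848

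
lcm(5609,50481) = 50481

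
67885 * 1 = 67885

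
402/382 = 1 + 10/191 = 1.05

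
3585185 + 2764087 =6349272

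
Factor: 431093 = 13^1*33161^1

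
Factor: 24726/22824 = 2^ (-2 )*3^( - 1)*13^1 = 13/12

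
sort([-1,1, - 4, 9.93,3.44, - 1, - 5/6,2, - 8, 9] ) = [ - 8, - 4,-1, - 1, - 5/6, 1,2,3.44, 9,9.93]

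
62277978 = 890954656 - 828676678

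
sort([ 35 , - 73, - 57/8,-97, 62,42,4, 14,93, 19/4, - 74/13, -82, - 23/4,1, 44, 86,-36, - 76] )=[ - 97, - 82, - 76 , - 73, - 36, - 57/8, - 23/4, - 74/13, 1,4,19/4, 14,35,42,  44, 62,86, 93]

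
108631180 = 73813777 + 34817403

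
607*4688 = 2845616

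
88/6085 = 88/6085 = 0.01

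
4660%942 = 892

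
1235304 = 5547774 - 4312470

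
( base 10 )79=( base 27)2P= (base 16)4f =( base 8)117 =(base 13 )61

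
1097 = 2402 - 1305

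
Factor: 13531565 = 5^1*2706313^1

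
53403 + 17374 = 70777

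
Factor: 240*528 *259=32820480 = 2^8*3^2 *5^1 * 7^1 *11^1* 37^1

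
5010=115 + 4895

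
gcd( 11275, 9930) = 5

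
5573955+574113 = 6148068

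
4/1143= 4/1143  =  0.00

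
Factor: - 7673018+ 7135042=-537976 = - 2^3*67247^1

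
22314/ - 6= - 3719/1 = -3719.00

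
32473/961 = 32473/961 = 33.79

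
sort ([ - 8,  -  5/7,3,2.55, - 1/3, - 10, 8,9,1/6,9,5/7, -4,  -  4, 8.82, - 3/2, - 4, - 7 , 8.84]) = [  -  10,-8,-7, - 4, - 4,  -  4  ,  -  3/2, - 5/7 ,  -  1/3,1/6, 5/7,2.55, 3,8,8.82,8.84,9,9]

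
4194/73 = 4194/73 = 57.45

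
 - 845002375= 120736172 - 965738547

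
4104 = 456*9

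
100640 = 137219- 36579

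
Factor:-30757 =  - 30757^1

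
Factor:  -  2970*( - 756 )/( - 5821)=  - 2^3*3^6*5^1 * 7^1*11^1*5821^( - 1)=- 2245320/5821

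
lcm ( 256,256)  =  256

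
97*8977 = 870769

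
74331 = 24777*3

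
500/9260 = 25/463 = 0.05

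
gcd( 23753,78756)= 1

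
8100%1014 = 1002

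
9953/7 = 9953/7 = 1421.86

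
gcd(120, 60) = 60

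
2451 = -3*( - 817 )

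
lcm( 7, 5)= 35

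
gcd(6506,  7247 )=1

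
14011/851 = 16+ 395/851 = 16.46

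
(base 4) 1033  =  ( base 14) 59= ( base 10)79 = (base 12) 67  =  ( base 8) 117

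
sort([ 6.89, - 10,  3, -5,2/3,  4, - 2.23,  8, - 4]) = [ - 10, - 5, - 4, - 2.23, 2/3,3, 4, 6.89, 8 ] 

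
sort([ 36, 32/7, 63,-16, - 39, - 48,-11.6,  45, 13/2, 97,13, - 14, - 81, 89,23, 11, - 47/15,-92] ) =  [ - 92, - 81, - 48,-39, - 16, - 14 , - 11.6 , - 47/15, 32/7,13/2, 11,13,23,36, 45 , 63, 89 , 97 ] 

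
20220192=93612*216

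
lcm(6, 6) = 6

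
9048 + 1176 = 10224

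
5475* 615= 3367125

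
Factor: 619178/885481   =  658/941 = 2^1 * 7^1*47^1 * 941^( - 1)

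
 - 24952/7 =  - 24952/7 = -3564.57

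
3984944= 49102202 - 45117258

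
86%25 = 11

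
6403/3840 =1+2563/3840  =  1.67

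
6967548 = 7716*903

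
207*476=98532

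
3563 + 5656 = 9219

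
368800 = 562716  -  193916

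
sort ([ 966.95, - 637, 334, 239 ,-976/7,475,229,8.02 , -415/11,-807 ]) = [- 807, - 637, - 976/7, - 415/11,  8.02,229, 239, 334 , 475, 966.95]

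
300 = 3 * 100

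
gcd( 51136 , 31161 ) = 799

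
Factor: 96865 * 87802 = 8504940730 = 2^1 * 5^1*11^1*13^1*307^1*19373^1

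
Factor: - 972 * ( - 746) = 725112  =  2^3 * 3^5 * 373^1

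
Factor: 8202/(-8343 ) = -2^1*3^ (-3 )*103^ ( -1)*1367^1 = - 2734/2781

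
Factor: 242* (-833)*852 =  - 2^3*3^1  *  7^2*11^2*17^1*71^1 = -171751272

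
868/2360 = 217/590 = 0.37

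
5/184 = 5/184 =0.03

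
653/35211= 653/35211 = 0.02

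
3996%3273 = 723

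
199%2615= 199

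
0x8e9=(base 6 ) 14321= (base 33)234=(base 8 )4351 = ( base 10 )2281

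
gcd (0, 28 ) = 28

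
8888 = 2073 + 6815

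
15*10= 150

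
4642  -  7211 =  - 2569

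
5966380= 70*85234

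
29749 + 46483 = 76232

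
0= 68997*0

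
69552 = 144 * 483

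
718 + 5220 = 5938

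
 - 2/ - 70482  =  1/35241 = 0.00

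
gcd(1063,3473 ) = 1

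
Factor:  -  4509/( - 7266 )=1503/2422 = 2^ (-1 )*3^2*7^( - 1 )*167^1*173^(-1)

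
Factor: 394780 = 2^2*5^1*19739^1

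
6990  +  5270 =12260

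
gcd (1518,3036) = 1518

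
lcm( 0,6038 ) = 0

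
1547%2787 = 1547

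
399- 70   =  329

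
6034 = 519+5515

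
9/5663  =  9/5663=0.00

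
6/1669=6/1669 = 0.00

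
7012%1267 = 677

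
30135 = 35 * 861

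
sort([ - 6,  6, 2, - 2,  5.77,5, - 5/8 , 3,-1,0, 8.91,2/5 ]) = [-6 , - 2, - 1,  -  5/8, 0, 2/5, 2, 3, 5,5.77,6,8.91]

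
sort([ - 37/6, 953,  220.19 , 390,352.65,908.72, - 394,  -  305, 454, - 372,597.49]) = [ -394, - 372, - 305, - 37/6,220.19,352.65,390,454, 597.49,908.72 , 953]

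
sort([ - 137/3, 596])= [ - 137/3, 596 ] 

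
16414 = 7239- - 9175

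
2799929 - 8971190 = - 6171261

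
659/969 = 659/969 = 0.68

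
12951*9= 116559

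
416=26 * 16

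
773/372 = 773/372  =  2.08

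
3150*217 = 683550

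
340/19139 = 340/19139 = 0.02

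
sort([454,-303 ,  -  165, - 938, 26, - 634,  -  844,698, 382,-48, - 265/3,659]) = [ - 938,-844 , - 634,-303, -165,-265/3 ,- 48,26, 382,  454, 659 , 698]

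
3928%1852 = 224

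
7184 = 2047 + 5137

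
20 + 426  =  446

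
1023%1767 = 1023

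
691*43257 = 29890587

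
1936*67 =129712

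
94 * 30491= 2866154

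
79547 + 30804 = 110351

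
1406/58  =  24 + 7/29 = 24.24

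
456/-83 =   -  6 + 42/83 = -5.49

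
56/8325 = 56/8325 = 0.01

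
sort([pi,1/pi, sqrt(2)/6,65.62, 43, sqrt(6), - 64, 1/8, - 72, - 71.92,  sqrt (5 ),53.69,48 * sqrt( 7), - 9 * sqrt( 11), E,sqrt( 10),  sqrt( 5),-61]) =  [ - 72,- 71.92, - 64, - 61, - 9*sqrt( 11),1/8,sqrt( 2)/6,1/pi, sqrt( 5),sqrt( 5),sqrt( 6 ), E,pi, sqrt( 10),43, 53.69,65.62, 48*sqrt( 7 )]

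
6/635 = 6/635 = 0.01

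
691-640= 51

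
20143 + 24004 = 44147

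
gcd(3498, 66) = 66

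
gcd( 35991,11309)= 43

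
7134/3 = 2378 = 2378.00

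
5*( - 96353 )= - 481765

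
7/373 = 7/373 = 0.02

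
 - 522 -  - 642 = 120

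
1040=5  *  208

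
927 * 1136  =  1053072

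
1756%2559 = 1756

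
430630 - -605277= 1035907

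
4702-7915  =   - 3213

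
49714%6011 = 1626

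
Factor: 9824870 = 2^1 * 5^1 *11^1*89317^1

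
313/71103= 313/71103 =0.00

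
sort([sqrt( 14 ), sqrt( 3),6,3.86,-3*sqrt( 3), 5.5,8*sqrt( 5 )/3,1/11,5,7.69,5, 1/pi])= [ - 3*sqrt(3),1/11,1/pi,sqrt( 3), sqrt( 14), 3.86, 5,5, 5.5,8*sqrt( 5 )/3,6, 7.69 ]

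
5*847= 4235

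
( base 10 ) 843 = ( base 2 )1101001011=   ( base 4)31023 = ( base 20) 223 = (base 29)102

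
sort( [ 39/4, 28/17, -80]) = [ - 80, 28/17, 39/4 ]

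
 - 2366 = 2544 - 4910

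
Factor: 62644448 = 2^5*1957639^1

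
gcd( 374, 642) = 2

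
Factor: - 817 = - 19^1*43^1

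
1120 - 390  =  730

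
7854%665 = 539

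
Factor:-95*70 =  - 2^1*5^2*7^1* 19^1= - 6650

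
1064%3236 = 1064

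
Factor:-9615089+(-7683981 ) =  - 2^1*5^1*199^1 * 8693^1 = - 17299070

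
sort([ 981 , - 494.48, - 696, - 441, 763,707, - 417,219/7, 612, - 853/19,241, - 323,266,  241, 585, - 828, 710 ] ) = [-828,-696, - 494.48 , - 441, - 417 ,  -  323,-853/19, 219/7, 241,  241, 266, 585, 612,707, 710,763,981]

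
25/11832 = 25/11832 =0.00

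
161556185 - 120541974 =41014211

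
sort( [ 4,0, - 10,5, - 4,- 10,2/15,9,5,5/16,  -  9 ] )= [ - 10, - 10,- 9, - 4,0, 2/15,5/16,4,5,5, 9 ]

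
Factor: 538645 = 5^1*17^1 * 6337^1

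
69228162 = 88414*783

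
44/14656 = 11/3664=0.00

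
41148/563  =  73 + 49/563 = 73.09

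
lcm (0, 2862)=0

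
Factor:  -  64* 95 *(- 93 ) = 2^6  *3^1  *5^1 * 19^1 * 31^1 = 565440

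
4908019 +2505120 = 7413139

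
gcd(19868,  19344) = 4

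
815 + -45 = 770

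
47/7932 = 47/7932 = 0.01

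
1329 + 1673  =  3002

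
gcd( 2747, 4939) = 1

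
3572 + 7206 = 10778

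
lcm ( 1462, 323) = 27778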